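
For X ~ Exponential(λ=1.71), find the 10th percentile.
0.0616

We have X ~ Exponential(λ=1.71).

We want to find x such that P(X ≤ x) = 0.1.

This is the 10th percentile, which means 10% of values fall below this point.

Using the inverse CDF (quantile function):
x = F⁻¹(0.1) = 0.0616

Verification: P(X ≤ 0.0616) = 0.1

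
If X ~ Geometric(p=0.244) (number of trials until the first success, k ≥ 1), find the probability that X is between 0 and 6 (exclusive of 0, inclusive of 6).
0.813306

We have X ~ Geometric(p=0.244) (number of trials until the first success, k ≥ 1).

To find P(0 < X ≤ 6), we use:
P(0 < X ≤ 6) = P(X ≤ 6) - P(X ≤ 0)
                 = F(6) - F(0)
                 = 0.813306 - 0.000000
                 = 0.813306

So there's approximately a 81.3% chance that X falls in this range.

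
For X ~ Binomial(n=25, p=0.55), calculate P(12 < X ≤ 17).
0.629825

We have X ~ Binomial(n=25, p=0.55).

To find P(12 < X ≤ 17), we use:
P(12 < X ≤ 17) = P(X ≤ 17) - P(X ≤ 12)
                 = F(17) - F(12)
                 = 0.936149 - 0.306324
                 = 0.629825

So there's approximately a 63.0% chance that X falls in this range.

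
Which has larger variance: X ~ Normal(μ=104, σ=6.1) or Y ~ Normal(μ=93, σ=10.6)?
Y has larger variance (112.3600 > 37.2100)

Compute the variance for each distribution:

X ~ Normal(μ=104, σ=6.1):
Var(X) = 37.2100

Y ~ Normal(μ=93, σ=10.6):
Var(Y) = 112.3600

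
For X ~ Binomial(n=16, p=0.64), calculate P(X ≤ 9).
0.342815

We have X ~ Binomial(n=16, p=0.64).

The CDF gives us P(X ≤ k).

Using the CDF:
P(X ≤ 9) = 0.342815

This means there's approximately a 34.3% chance that X is at most 9.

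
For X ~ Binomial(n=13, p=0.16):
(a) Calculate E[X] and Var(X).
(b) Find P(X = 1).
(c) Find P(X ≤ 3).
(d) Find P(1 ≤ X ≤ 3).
(a) E[X] = 2.0800, Var(X) = 1.7472
(b) P(X = 1) = 0.256693
(c) P(X ≤ 3) = 0.858611
(d) P(1 ≤ X ≤ 3) = 0.754946

We have X ~ Binomial(n=13, p=0.16).

(a) Moments:
E[X] = 2.0800
Var(X) = 1.7472
σ = √Var(X) = 1.3218

(b) Point probability using PMF:
P(X = 1) = 0.256693

(c) Cumulative probability using CDF:
P(X ≤ 3) = F(3) = 0.858611

(d) Range probability:
P(1 ≤ X ≤ 3) = P(X ≤ 3) - P(X ≤ 0)
                   = F(3) - F(0)
                   = 0.858611 - 0.103665
                   = 0.754946

This means approximately 75.5% of outcomes fall in the interval [1, 3].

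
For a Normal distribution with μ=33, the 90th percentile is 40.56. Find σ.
σ = 5.8991

For X ~ Normal(μ, σ), the p-th percentile satisfies x = μ + z_p × σ,
where z_p = Φ⁻¹(p) is the standard normal quantile.

Step 1: z_{0.9} = Φ⁻¹(0.9) = 1.2816

Step 2: Solve for σ:
40.56 = 33 + 1.2816 × σ
σ = (40.56 - 33) / 1.2816
σ = 7.56 / 1.2816
σ = 5.8991

Verification: μ + z × σ = 33 + 1.2816 × 5.8991 = 40.56 ✓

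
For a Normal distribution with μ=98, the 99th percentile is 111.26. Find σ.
σ = 5.6999

For X ~ Normal(μ, σ), the p-th percentile satisfies x = μ + z_p × σ,
where z_p = Φ⁻¹(p) is the standard normal quantile.

Step 1: z_{0.99} = Φ⁻¹(0.99) = 2.3263

Step 2: Solve for σ:
111.26 = 98 + 2.3263 × σ
σ = (111.26 - 98) / 2.3263
σ = 13.26 / 2.3263
σ = 5.6999

Verification: μ + z × σ = 98 + 2.3263 × 5.6999 = 111.26 ✓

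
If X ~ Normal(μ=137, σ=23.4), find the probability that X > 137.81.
0.486193

We have X ~ Normal(μ=137, σ=23.4).

P(X > 137.81) = 1 - P(X ≤ 137.81)
                = 1 - F(137.81)
                = 1 - 0.513807
                = 0.486193

So there's approximately a 48.6% chance that X exceeds 137.81.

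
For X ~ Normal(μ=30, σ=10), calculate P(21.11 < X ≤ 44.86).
0.744359

We have X ~ Normal(μ=30, σ=10).

To find P(21.11 < X ≤ 44.86), we use:
P(21.11 < X ≤ 44.86) = P(X ≤ 44.86) - P(X ≤ 21.11)
                 = F(44.86) - F(21.11)
                 = 0.931360 - 0.187002
                 = 0.744359

So there's approximately a 74.4% chance that X falls in this range.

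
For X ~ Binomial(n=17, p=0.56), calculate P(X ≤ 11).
0.832990

We have X ~ Binomial(n=17, p=0.56).

The CDF gives us P(X ≤ k).

Using the CDF:
P(X ≤ 11) = 0.832990

This means there's approximately a 83.3% chance that X is at most 11.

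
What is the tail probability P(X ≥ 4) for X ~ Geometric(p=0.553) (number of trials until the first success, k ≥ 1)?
0.089315

We have X ~ Geometric(p=0.553) (number of trials until the first success, k ≥ 1).

For discrete distributions, P(X ≥ 4) = 1 - P(X ≤ 3).

P(X ≤ 3) = 0.910685
P(X ≥ 4) = 1 - 0.910685 = 0.089315

So there's approximately a 8.9% chance that X is at least 4.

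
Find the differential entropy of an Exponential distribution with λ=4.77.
-0.5623 nats

We have X ~ Exponential(λ=4.77).

The differential entropy measures the uncertainty or information content of the distribution.

For an Exponential distribution with λ=4.77:
h(X) = -0.5623 nats

(In bits, this would be -0.8113 bits.)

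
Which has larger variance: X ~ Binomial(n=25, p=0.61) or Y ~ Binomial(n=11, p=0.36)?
X has larger variance (5.9475 > 2.5344)

Compute the variance for each distribution:

X ~ Binomial(n=25, p=0.61):
Var(X) = 5.9475

Y ~ Binomial(n=11, p=0.36):
Var(Y) = 2.5344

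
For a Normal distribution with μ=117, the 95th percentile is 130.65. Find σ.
σ = 8.2986

For X ~ Normal(μ, σ), the p-th percentile satisfies x = μ + z_p × σ,
where z_p = Φ⁻¹(p) is the standard normal quantile.

Step 1: z_{0.95} = Φ⁻¹(0.95) = 1.6449

Step 2: Solve for σ:
130.65 = 117 + 1.6449 × σ
σ = (130.65 - 117) / 1.6449
σ = 13.65 / 1.6449
σ = 8.2986

Verification: μ + z × σ = 117 + 1.6449 × 8.2986 = 130.65 ✓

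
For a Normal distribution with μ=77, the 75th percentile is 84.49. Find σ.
σ = 11.1047

For X ~ Normal(μ, σ), the p-th percentile satisfies x = μ + z_p × σ,
where z_p = Φ⁻¹(p) is the standard normal quantile.

Step 1: z_{0.75} = Φ⁻¹(0.75) = 0.6745

Step 2: Solve for σ:
84.49 = 77 + 0.6745 × σ
σ = (84.49 - 77) / 0.6745
σ = 7.49 / 0.6745
σ = 11.1047

Verification: μ + z × σ = 77 + 0.6745 × 11.1047 = 84.49 ✓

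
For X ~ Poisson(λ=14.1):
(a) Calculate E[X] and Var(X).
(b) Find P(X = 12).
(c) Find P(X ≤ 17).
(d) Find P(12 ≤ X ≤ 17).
(a) E[X] = 14.1000, Var(X) = 14.1000
(b) P(X = 12) = 0.096993
(c) P(X ≤ 17) = 0.819996
(d) P(12 ≤ X ≤ 17) = 0.568302

We have X ~ Poisson(λ=14.1).

(a) Moments:
E[X] = 14.1000
Var(X) = 14.1000
σ = √Var(X) = 3.7550

(b) Point probability using PMF:
P(X = 12) = 0.096993

(c) Cumulative probability using CDF:
P(X ≤ 17) = F(17) = 0.819996

(d) Range probability:
P(12 ≤ X ≤ 17) = P(X ≤ 17) - P(X ≤ 11)
                   = F(17) - F(11)
                   = 0.819996 - 0.251695
                   = 0.568302

This means approximately 56.8% of outcomes fall in the interval [12, 17].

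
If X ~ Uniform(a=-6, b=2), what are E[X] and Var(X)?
E[X] = -2.0000, Var(X) = 5.3333

We have X ~ Uniform(a=-6, b=2).

For a Uniform distribution with a=-6, b=2:

Expected value:
E[X] = -2.0000

Variance:
Var(X) = 5.3333

Standard deviation:
σ = √Var(X) = 2.3094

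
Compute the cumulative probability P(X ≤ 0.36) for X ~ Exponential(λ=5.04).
0.837064

We have X ~ Exponential(λ=5.04).

The CDF gives us P(X ≤ k).

Using the CDF:
P(X ≤ 0.36) = 0.837064

This means there's approximately a 83.7% chance that X is at most 0.36.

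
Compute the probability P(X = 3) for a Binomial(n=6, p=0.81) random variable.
0.072903

We have X ~ Binomial(n=6, p=0.81).

For a Binomial distribution, the PMF gives us the probability of each outcome.

Using the PMF formula:
P(X = 3) = 0.072903

Rounded to 4 decimal places: 0.0729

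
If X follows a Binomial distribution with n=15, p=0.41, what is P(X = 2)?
0.018528

We have X ~ Binomial(n=15, p=0.41).

For a Binomial distribution, the PMF gives us the probability of each outcome.

Using the PMF formula:
P(X = 2) = 0.018528

Rounded to 4 decimal places: 0.0185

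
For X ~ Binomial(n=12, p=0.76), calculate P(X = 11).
0.140716

We have X ~ Binomial(n=12, p=0.76).

For a Binomial distribution, the PMF gives us the probability of each outcome.

Using the PMF formula:
P(X = 11) = 0.140716

Rounded to 4 decimal places: 0.1407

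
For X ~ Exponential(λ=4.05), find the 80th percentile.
0.3974

We have X ~ Exponential(λ=4.05).

We want to find x such that P(X ≤ x) = 0.8.

This is the 80th percentile, which means 80% of values fall below this point.

Using the inverse CDF (quantile function):
x = F⁻¹(0.8) = 0.3974

Verification: P(X ≤ 0.3974) = 0.8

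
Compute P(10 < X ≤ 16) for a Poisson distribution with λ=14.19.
0.575828

We have X ~ Poisson(λ=14.19).

To find P(10 < X ≤ 16), we use:
P(10 < X ≤ 16) = P(X ≤ 16) - P(X ≤ 10)
                 = F(16) - F(10)
                 = 0.739255 - 0.163427
                 = 0.575828

So there's approximately a 57.6% chance that X falls in this range.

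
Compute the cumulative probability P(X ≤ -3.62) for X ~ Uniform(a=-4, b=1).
0.076000

We have X ~ Uniform(a=-4, b=1).

The CDF gives us P(X ≤ k).

Using the CDF:
P(X ≤ -3.62) = 0.076000

This means there's approximately a 7.6% chance that X is at most -3.62.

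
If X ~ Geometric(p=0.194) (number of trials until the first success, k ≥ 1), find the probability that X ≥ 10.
0.143554

We have X ~ Geometric(p=0.194) (number of trials until the first success, k ≥ 1).

For discrete distributions, P(X ≥ 10) = 1 - P(X ≤ 9).

P(X ≤ 9) = 0.856446
P(X ≥ 10) = 1 - 0.856446 = 0.143554

So there's approximately a 14.4% chance that X is at least 10.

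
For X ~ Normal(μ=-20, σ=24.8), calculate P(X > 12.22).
0.096939

We have X ~ Normal(μ=-20, σ=24.8).

P(X > 12.22) = 1 - P(X ≤ 12.22)
                = 1 - F(12.22)
                = 1 - 0.903061
                = 0.096939

So there's approximately a 9.7% chance that X exceeds 12.22.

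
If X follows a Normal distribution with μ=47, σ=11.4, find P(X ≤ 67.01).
0.960393

We have X ~ Normal(μ=47, σ=11.4).

The CDF gives us P(X ≤ k).

Using the CDF:
P(X ≤ 67.01) = 0.960393

This means there's approximately a 96.0% chance that X is at most 67.01.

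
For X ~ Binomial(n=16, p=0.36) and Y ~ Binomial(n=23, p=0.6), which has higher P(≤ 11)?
X has higher probability (P(X ≤ 11) = 0.9983 > P(Y ≤ 11) = 0.1636)

Compute P(≤ 11) for each distribution:

X ~ Binomial(n=16, p=0.36):
P(X ≤ 11) = 0.9983

Y ~ Binomial(n=23, p=0.6):
P(Y ≤ 11) = 0.1636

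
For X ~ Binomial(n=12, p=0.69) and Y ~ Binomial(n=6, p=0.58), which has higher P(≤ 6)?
Y has higher probability (P(Y ≤ 6) = 1.0000 > P(X ≤ 6) = 0.1343)

Compute P(≤ 6) for each distribution:

X ~ Binomial(n=12, p=0.69):
P(X ≤ 6) = 0.1343

Y ~ Binomial(n=6, p=0.58):
P(Y ≤ 6) = 1.0000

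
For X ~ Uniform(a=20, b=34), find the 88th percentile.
32.3200

We have X ~ Uniform(a=20, b=34).

We want to find x such that P(X ≤ x) = 0.88.

This is the 88th percentile, which means 88% of values fall below this point.

Using the inverse CDF (quantile function):
x = F⁻¹(0.88) = 32.3200

Verification: P(X ≤ 32.3200) = 0.88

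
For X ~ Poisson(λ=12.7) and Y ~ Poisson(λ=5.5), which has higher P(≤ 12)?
Y has higher probability (P(Y ≤ 12) = 0.9955 > P(X ≤ 12) = 0.4964)

Compute P(≤ 12) for each distribution:

X ~ Poisson(λ=12.7):
P(X ≤ 12) = 0.4964

Y ~ Poisson(λ=5.5):
P(Y ≤ 12) = 0.9955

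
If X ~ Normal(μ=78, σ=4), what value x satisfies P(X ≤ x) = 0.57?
78.7055

We have X ~ Normal(μ=78, σ=4).

We want to find x such that P(X ≤ x) = 0.57.

This is the 57th percentile, which means 57% of values fall below this point.

Using the inverse CDF (quantile function):
x = F⁻¹(0.57) = 78.7055

Verification: P(X ≤ 78.7055) = 0.57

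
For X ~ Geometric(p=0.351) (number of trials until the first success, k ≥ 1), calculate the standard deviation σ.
2.2952

We have X ~ Geometric(p=0.351) (number of trials until the first success, k ≥ 1).

For a Geometric distribution with p=0.351 (number of trials until the first success, k ≥ 1):
σ = √Var(X) = 2.2952

The standard deviation is the square root of the variance.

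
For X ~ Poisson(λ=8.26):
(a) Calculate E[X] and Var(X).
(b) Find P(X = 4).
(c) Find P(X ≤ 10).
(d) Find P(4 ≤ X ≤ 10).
(a) E[X] = 8.2600, Var(X) = 8.2600
(b) P(X = 4) = 0.050169
(c) P(X ≤ 10) = 0.789267
(d) P(4 ≤ X ≤ 10) = 0.753753

We have X ~ Poisson(λ=8.26).

(a) Moments:
E[X] = 8.2600
Var(X) = 8.2600
σ = √Var(X) = 2.8740

(b) Point probability using PMF:
P(X = 4) = 0.050169

(c) Cumulative probability using CDF:
P(X ≤ 10) = F(10) = 0.789267

(d) Range probability:
P(4 ≤ X ≤ 10) = P(X ≤ 10) - P(X ≤ 3)
                   = F(10) - F(3)
                   = 0.789267 - 0.035514
                   = 0.753753

This means approximately 75.4% of outcomes fall in the interval [4, 10].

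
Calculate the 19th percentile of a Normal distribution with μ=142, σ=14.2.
129.5339

We have X ~ Normal(μ=142, σ=14.2).

We want to find x such that P(X ≤ x) = 0.19.

This is the 19th percentile, which means 19% of values fall below this point.

Using the inverse CDF (quantile function):
x = F⁻¹(0.19) = 129.5339

Verification: P(X ≤ 129.5339) = 0.19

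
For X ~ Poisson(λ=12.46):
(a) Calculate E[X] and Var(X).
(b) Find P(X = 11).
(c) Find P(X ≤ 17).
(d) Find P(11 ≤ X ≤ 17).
(a) E[X] = 12.4600, Var(X) = 12.4600
(b) P(X = 11) = 0.109203
(c) P(X ≤ 17) = 0.917684
(d) P(11 ≤ X ≤ 17) = 0.616769

We have X ~ Poisson(λ=12.46).

(a) Moments:
E[X] = 12.4600
Var(X) = 12.4600
σ = √Var(X) = 3.5299

(b) Point probability using PMF:
P(X = 11) = 0.109203

(c) Cumulative probability using CDF:
P(X ≤ 17) = F(17) = 0.917684

(d) Range probability:
P(11 ≤ X ≤ 17) = P(X ≤ 17) - P(X ≤ 10)
                   = F(17) - F(10)
                   = 0.917684 - 0.300916
                   = 0.616769

This means approximately 61.7% of outcomes fall in the interval [11, 17].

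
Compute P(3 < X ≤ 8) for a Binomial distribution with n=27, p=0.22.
0.755791

We have X ~ Binomial(n=27, p=0.22).

To find P(3 < X ≤ 8), we use:
P(3 < X ≤ 8) = P(X ≤ 8) - P(X ≤ 3)
                 = F(8) - F(3)
                 = 0.880494 - 0.124703
                 = 0.755791

So there's approximately a 75.6% chance that X falls in this range.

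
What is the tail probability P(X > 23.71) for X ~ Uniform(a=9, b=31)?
0.331364

We have X ~ Uniform(a=9, b=31).

P(X > 23.71) = 1 - P(X ≤ 23.71)
                = 1 - F(23.71)
                = 1 - 0.668636
                = 0.331364

So there's approximately a 33.1% chance that X exceeds 23.71.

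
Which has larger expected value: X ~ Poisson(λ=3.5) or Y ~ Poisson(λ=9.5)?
Y has larger mean (9.5000 > 3.5000)

Compute the expected value for each distribution:

X ~ Poisson(λ=3.5):
E[X] = 3.5000

Y ~ Poisson(λ=9.5):
E[Y] = 9.5000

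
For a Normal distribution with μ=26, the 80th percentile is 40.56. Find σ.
σ = 17.2999

For X ~ Normal(μ, σ), the p-th percentile satisfies x = μ + z_p × σ,
where z_p = Φ⁻¹(p) is the standard normal quantile.

Step 1: z_{0.8} = Φ⁻¹(0.8) = 0.8416

Step 2: Solve for σ:
40.56 = 26 + 0.8416 × σ
σ = (40.56 - 26) / 0.8416
σ = 14.56 / 0.8416
σ = 17.2999

Verification: μ + z × σ = 26 + 0.8416 × 17.2999 = 40.56 ✓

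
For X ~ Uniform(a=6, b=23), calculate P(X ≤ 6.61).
0.035882

We have X ~ Uniform(a=6, b=23).

The CDF gives us P(X ≤ k).

Using the CDF:
P(X ≤ 6.61) = 0.035882

This means there's approximately a 3.6% chance that X is at most 6.61.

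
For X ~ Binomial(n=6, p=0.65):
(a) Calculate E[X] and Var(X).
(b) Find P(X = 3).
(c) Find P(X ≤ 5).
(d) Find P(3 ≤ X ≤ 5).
(a) E[X] = 3.9000, Var(X) = 1.3650
(b) P(X = 3) = 0.235491
(c) P(X ≤ 5) = 0.924581
(d) P(3 ≤ X ≤ 5) = 0.807157

We have X ~ Binomial(n=6, p=0.65).

(a) Moments:
E[X] = 3.9000
Var(X) = 1.3650
σ = √Var(X) = 1.1683

(b) Point probability using PMF:
P(X = 3) = 0.235491

(c) Cumulative probability using CDF:
P(X ≤ 5) = F(5) = 0.924581

(d) Range probability:
P(3 ≤ X ≤ 5) = P(X ≤ 5) - P(X ≤ 2)
                   = F(5) - F(2)
                   = 0.924581 - 0.117424
                   = 0.807157

This means approximately 80.7% of outcomes fall in the interval [3, 5].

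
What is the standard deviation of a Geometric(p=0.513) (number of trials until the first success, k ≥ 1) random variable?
1.3603

We have X ~ Geometric(p=0.513) (number of trials until the first success, k ≥ 1).

For a Geometric distribution with p=0.513 (number of trials until the first success, k ≥ 1):
σ = √Var(X) = 1.3603

The standard deviation is the square root of the variance.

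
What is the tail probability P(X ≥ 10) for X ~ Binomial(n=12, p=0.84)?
0.701004

We have X ~ Binomial(n=12, p=0.84).

For discrete distributions, P(X ≥ 10) = 1 - P(X ≤ 9).

P(X ≤ 9) = 0.298996
P(X ≥ 10) = 1 - 0.298996 = 0.701004

So there's approximately a 70.1% chance that X is at least 10.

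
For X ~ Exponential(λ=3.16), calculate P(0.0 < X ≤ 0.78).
0.914974

We have X ~ Exponential(λ=3.16).

To find P(0.0 < X ≤ 0.78), we use:
P(0.0 < X ≤ 0.78) = P(X ≤ 0.78) - P(X ≤ 0.0)
                 = F(0.78) - F(0.0)
                 = 0.914974 - 0.000000
                 = 0.914974

So there's approximately a 91.5% chance that X falls in this range.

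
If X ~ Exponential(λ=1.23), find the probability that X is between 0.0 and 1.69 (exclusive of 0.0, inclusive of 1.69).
0.874907

We have X ~ Exponential(λ=1.23).

To find P(0.0 < X ≤ 1.69), we use:
P(0.0 < X ≤ 1.69) = P(X ≤ 1.69) - P(X ≤ 0.0)
                 = F(1.69) - F(0.0)
                 = 0.874907 - 0.000000
                 = 0.874907

So there's approximately a 87.5% chance that X falls in this range.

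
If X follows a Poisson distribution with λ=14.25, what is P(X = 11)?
0.079820

We have X ~ Poisson(λ=14.25).

For a Poisson distribution, the PMF gives us the probability of each outcome.

Using the PMF formula:
P(X = 11) = 0.079820

Rounded to 4 decimal places: 0.0798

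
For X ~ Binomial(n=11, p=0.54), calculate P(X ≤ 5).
0.392865

We have X ~ Binomial(n=11, p=0.54).

The CDF gives us P(X ≤ k).

Using the CDF:
P(X ≤ 5) = 0.392865

This means there's approximately a 39.3% chance that X is at most 5.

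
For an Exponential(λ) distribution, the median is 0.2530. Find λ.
λ = 2.7397

For X ~ Exponential(λ), the CDF is F(x) = 1 - e^(-λx).
The median m satisfies F(m) = 0.5:
1 - e^(-λm) = 0.5
e^(-λm) = 0.5
λm = ln(2)
m = ln(2) / λ

Given m = 0.2530:
λ = ln(2) / 0.2530 = 0.693147 / 0.2530 = 2.7397

Verification: ln(2) / 2.7397 = 0.2530 ✓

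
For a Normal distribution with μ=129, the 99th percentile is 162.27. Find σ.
σ = 14.3014

For X ~ Normal(μ, σ), the p-th percentile satisfies x = μ + z_p × σ,
where z_p = Φ⁻¹(p) is the standard normal quantile.

Step 1: z_{0.99} = Φ⁻¹(0.99) = 2.3263

Step 2: Solve for σ:
162.27 = 129 + 2.3263 × σ
σ = (162.27 - 129) / 2.3263
σ = 33.27 / 2.3263
σ = 14.3014

Verification: μ + z × σ = 129 + 2.3263 × 14.3014 = 162.27 ✓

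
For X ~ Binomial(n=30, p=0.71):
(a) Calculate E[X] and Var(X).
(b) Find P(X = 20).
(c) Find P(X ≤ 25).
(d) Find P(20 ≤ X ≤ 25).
(a) E[X] = 21.3000, Var(X) = 6.1770
(b) P(X = 20) = 0.133943
(c) P(X ≤ 25) = 0.961185
(d) P(20 ≤ X ≤ 25) = 0.730678

We have X ~ Binomial(n=30, p=0.71).

(a) Moments:
E[X] = 21.3000
Var(X) = 6.1770
σ = √Var(X) = 2.4854

(b) Point probability using PMF:
P(X = 20) = 0.133943

(c) Cumulative probability using CDF:
P(X ≤ 25) = F(25) = 0.961185

(d) Range probability:
P(20 ≤ X ≤ 25) = P(X ≤ 25) - P(X ≤ 19)
                   = F(25) - F(19)
                   = 0.961185 - 0.230507
                   = 0.730678

This means approximately 73.1% of outcomes fall in the interval [20, 25].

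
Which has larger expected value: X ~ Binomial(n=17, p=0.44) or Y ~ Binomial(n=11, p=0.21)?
X has larger mean (7.4800 > 2.3100)

Compute the expected value for each distribution:

X ~ Binomial(n=17, p=0.44):
E[X] = 7.4800

Y ~ Binomial(n=11, p=0.21):
E[Y] = 2.3100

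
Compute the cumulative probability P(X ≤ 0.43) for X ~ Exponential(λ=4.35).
0.845953

We have X ~ Exponential(λ=4.35).

The CDF gives us P(X ≤ k).

Using the CDF:
P(X ≤ 0.43) = 0.845953

This means there's approximately a 84.6% chance that X is at most 0.43.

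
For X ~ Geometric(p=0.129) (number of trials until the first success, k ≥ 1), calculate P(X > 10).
0.251294

We have X ~ Geometric(p=0.129) (number of trials until the first success, k ≥ 1).

P(X > 10) = 1 - P(X ≤ 10)
                = 1 - F(10)
                = 1 - 0.748706
                = 0.251294

So there's approximately a 25.1% chance that X exceeds 10.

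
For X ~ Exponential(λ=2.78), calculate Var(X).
0.1294

We have X ~ Exponential(λ=2.78).

For an Exponential distribution with λ=2.78:
Var(X) = 0.1294

The variance measures the spread of the distribution around the mean.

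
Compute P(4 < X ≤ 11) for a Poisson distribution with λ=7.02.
0.774567

We have X ~ Poisson(λ=7.02).

To find P(4 < X ≤ 11), we use:
P(4 < X ≤ 11) = P(X ≤ 11) - P(X ≤ 4)
                 = F(11) - F(4)
                 = 0.945742 - 0.171175
                 = 0.774567

So there's approximately a 77.5% chance that X falls in this range.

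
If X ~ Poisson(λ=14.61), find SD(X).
3.8223

We have X ~ Poisson(λ=14.61).

For a Poisson distribution with λ=14.61:
σ = √Var(X) = 3.8223

The standard deviation is the square root of the variance.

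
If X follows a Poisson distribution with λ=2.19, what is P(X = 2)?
0.268382

We have X ~ Poisson(λ=2.19).

For a Poisson distribution, the PMF gives us the probability of each outcome.

Using the PMF formula:
P(X = 2) = 0.268382

Rounded to 4 decimal places: 0.2684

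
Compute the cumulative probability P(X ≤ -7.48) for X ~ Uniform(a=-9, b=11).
0.076000

We have X ~ Uniform(a=-9, b=11).

The CDF gives us P(X ≤ k).

Using the CDF:
P(X ≤ -7.48) = 0.076000

This means there's approximately a 7.6% chance that X is at most -7.48.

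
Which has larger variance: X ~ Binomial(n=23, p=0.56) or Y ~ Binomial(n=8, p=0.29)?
X has larger variance (5.6672 > 1.6472)

Compute the variance for each distribution:

X ~ Binomial(n=23, p=0.56):
Var(X) = 5.6672

Y ~ Binomial(n=8, p=0.29):
Var(Y) = 1.6472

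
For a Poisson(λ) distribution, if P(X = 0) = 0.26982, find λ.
λ = 1.3100

For a Poisson(λ) distribution, the PMF at 0 is:
P(X = 0) = λ^0 e^(-λ) / 0! = e^(-λ)

Given P(X = 0) = 0.26982:
e^(-λ) = 0.26982
-λ = ln(0.26982)
λ = -ln(0.26982) = 1.3100

Verification: e^(-1.3100) = 0.26982 ✓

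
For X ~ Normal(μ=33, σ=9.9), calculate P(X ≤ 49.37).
0.950889

We have X ~ Normal(μ=33, σ=9.9).

The CDF gives us P(X ≤ k).

Using the CDF:
P(X ≤ 49.37) = 0.950889

This means there's approximately a 95.1% chance that X is at most 49.37.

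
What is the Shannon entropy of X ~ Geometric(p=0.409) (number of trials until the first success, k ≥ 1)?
1.6540 nats

We have X ~ Geometric(p=0.409) (number of trials until the first success, k ≥ 1).

The Shannon entropy measures the uncertainty or information content of the distribution.

For a Geometric distribution with p=0.409 (number of trials until the first success, k ≥ 1):
H(X) = 1.6540 nats

(In bits, this would be 2.3862 bits.)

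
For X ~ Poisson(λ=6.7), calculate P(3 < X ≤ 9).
0.760762

We have X ~ Poisson(λ=6.7).

To find P(3 < X ≤ 9), we use:
P(3 < X ≤ 9) = P(X ≤ 9) - P(X ≤ 3)
                 = F(9) - F(3)
                 = 0.859570 - 0.098808
                 = 0.760762

So there's approximately a 76.1% chance that X falls in this range.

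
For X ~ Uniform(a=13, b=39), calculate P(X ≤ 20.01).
0.269615

We have X ~ Uniform(a=13, b=39).

The CDF gives us P(X ≤ k).

Using the CDF:
P(X ≤ 20.01) = 0.269615

This means there's approximately a 27.0% chance that X is at most 20.01.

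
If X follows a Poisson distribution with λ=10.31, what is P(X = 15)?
0.040254

We have X ~ Poisson(λ=10.31).

For a Poisson distribution, the PMF gives us the probability of each outcome.

Using the PMF formula:
P(X = 15) = 0.040254

Rounded to 4 decimal places: 0.0403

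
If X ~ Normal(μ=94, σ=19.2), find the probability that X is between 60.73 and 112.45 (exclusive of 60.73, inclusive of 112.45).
0.790144

We have X ~ Normal(μ=94, σ=19.2).

To find P(60.73 < X ≤ 112.45), we use:
P(60.73 < X ≤ 112.45) = P(X ≤ 112.45) - P(X ≤ 60.73)
                 = F(112.45) - F(60.73)
                 = 0.831708 - 0.041565
                 = 0.790144

So there's approximately a 79.0% chance that X falls in this range.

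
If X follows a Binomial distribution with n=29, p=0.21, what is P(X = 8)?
0.114973

We have X ~ Binomial(n=29, p=0.21).

For a Binomial distribution, the PMF gives us the probability of each outcome.

Using the PMF formula:
P(X = 8) = 0.114973

Rounded to 4 decimal places: 0.1150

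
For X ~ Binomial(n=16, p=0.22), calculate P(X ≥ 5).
0.265209

We have X ~ Binomial(n=16, p=0.22).

For discrete distributions, P(X ≥ 5) = 1 - P(X ≤ 4).

P(X ≤ 4) = 0.734791
P(X ≥ 5) = 1 - 0.734791 = 0.265209

So there's approximately a 26.5% chance that X is at least 5.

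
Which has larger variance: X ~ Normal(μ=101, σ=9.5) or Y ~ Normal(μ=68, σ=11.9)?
Y has larger variance (141.6100 > 90.2500)

Compute the variance for each distribution:

X ~ Normal(μ=101, σ=9.5):
Var(X) = 90.2500

Y ~ Normal(μ=68, σ=11.9):
Var(Y) = 141.6100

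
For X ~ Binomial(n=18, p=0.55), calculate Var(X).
4.4550

We have X ~ Binomial(n=18, p=0.55).

For a Binomial distribution with n=18, p=0.55:
Var(X) = 4.4550

The variance measures the spread of the distribution around the mean.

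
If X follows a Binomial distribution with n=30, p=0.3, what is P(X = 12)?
0.074852

We have X ~ Binomial(n=30, p=0.3).

For a Binomial distribution, the PMF gives us the probability of each outcome.

Using the PMF formula:
P(X = 12) = 0.074852

Rounded to 4 decimal places: 0.0749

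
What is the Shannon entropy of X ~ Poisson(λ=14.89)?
2.7635 nats

We have X ~ Poisson(λ=14.89).

The Shannon entropy measures the uncertainty or information content of the distribution.

For a Poisson distribution with λ=14.89:
H(X) = 2.7635 nats

(In bits, this would be 3.9869 bits.)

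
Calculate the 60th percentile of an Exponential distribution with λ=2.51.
0.3651

We have X ~ Exponential(λ=2.51).

We want to find x such that P(X ≤ x) = 0.6.

This is the 60th percentile, which means 60% of values fall below this point.

Using the inverse CDF (quantile function):
x = F⁻¹(0.6) = 0.3651

Verification: P(X ≤ 0.3651) = 0.6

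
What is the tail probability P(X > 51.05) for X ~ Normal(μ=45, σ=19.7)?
0.379381

We have X ~ Normal(μ=45, σ=19.7).

P(X > 51.05) = 1 - P(X ≤ 51.05)
                = 1 - F(51.05)
                = 1 - 0.620619
                = 0.379381

So there's approximately a 37.9% chance that X exceeds 51.05.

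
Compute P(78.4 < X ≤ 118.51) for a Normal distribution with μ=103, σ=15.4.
0.787979

We have X ~ Normal(μ=103, σ=15.4).

To find P(78.4 < X ≤ 118.51), we use:
P(78.4 < X ≤ 118.51) = P(X ≤ 118.51) - P(X ≤ 78.4)
                 = F(118.51) - F(78.4)
                 = 0.843067 - 0.055088
                 = 0.787979

So there's approximately a 78.8% chance that X falls in this range.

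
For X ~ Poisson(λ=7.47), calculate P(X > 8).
0.333917

We have X ~ Poisson(λ=7.47).

P(X > 8) = 1 - P(X ≤ 8)
                = 1 - F(8)
                = 1 - 0.666083
                = 0.333917

So there's approximately a 33.4% chance that X exceeds 8.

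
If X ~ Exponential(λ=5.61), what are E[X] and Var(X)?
E[X] = 0.1783, Var(X) = 0.0318

We have X ~ Exponential(λ=5.61).

For an Exponential distribution with λ=5.61:

Expected value:
E[X] = 0.1783

Variance:
Var(X) = 0.0318

Standard deviation:
σ = √Var(X) = 0.1783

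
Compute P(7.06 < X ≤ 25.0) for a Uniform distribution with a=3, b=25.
0.815455

We have X ~ Uniform(a=3, b=25).

To find P(7.06 < X ≤ 25.0), we use:
P(7.06 < X ≤ 25.0) = P(X ≤ 25.0) - P(X ≤ 7.06)
                 = F(25.0) - F(7.06)
                 = 1.000000 - 0.184545
                 = 0.815455

So there's approximately a 81.5% chance that X falls in this range.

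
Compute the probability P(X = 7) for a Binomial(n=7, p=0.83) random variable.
0.271361

We have X ~ Binomial(n=7, p=0.83).

For a Binomial distribution, the PMF gives us the probability of each outcome.

Using the PMF formula:
P(X = 7) = 0.271361

Rounded to 4 decimal places: 0.2714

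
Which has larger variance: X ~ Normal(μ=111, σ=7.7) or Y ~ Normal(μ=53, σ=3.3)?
X has larger variance (59.2900 > 10.8900)

Compute the variance for each distribution:

X ~ Normal(μ=111, σ=7.7):
Var(X) = 59.2900

Y ~ Normal(μ=53, σ=3.3):
Var(Y) = 10.8900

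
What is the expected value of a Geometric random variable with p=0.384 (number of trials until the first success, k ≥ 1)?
2.6042

We have X ~ Geometric(p=0.384) (number of trials until the first success, k ≥ 1).

For a Geometric distribution with p=0.384 (number of trials until the first success, k ≥ 1):
E[X] = 2.6042

This is the expected (average) value of X.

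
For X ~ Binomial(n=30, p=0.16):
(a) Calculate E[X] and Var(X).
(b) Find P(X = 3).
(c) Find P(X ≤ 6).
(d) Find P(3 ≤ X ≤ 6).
(a) E[X] = 4.8000, Var(X) = 4.0320
(b) P(X = 3) = 0.150116
(c) P(X ≤ 6) = 0.806374
(d) P(3 ≤ X ≤ 6) = 0.686011

We have X ~ Binomial(n=30, p=0.16).

(a) Moments:
E[X] = 4.8000
Var(X) = 4.0320
σ = √Var(X) = 2.0080

(b) Point probability using PMF:
P(X = 3) = 0.150116

(c) Cumulative probability using CDF:
P(X ≤ 6) = F(6) = 0.806374

(d) Range probability:
P(3 ≤ X ≤ 6) = P(X ≤ 6) - P(X ≤ 2)
                   = F(6) - F(2)
                   = 0.806374 - 0.120364
                   = 0.686011

This means approximately 68.6% of outcomes fall in the interval [3, 6].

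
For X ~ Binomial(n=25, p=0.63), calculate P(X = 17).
0.147387

We have X ~ Binomial(n=25, p=0.63).

For a Binomial distribution, the PMF gives us the probability of each outcome.

Using the PMF formula:
P(X = 17) = 0.147387

Rounded to 4 decimal places: 0.1474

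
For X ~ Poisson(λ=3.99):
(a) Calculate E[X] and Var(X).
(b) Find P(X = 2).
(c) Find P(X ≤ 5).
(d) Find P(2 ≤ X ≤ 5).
(a) E[X] = 3.9900, Var(X) = 3.9900
(b) P(X = 2) = 0.147259
(c) P(X ≤ 5) = 0.786691
(d) P(2 ≤ X ≤ 5) = 0.694378

We have X ~ Poisson(λ=3.99).

(a) Moments:
E[X] = 3.9900
Var(X) = 3.9900
σ = √Var(X) = 1.9975

(b) Point probability using PMF:
P(X = 2) = 0.147259

(c) Cumulative probability using CDF:
P(X ≤ 5) = F(5) = 0.786691

(d) Range probability:
P(2 ≤ X ≤ 5) = P(X ≤ 5) - P(X ≤ 1)
                   = F(5) - F(1)
                   = 0.786691 - 0.092314
                   = 0.694378

This means approximately 69.4% of outcomes fall in the interval [2, 5].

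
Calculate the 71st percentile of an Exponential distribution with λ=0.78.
1.5870

We have X ~ Exponential(λ=0.78).

We want to find x such that P(X ≤ x) = 0.71.

This is the 71st percentile, which means 71% of values fall below this point.

Using the inverse CDF (quantile function):
x = F⁻¹(0.71) = 1.5870

Verification: P(X ≤ 1.5870) = 0.71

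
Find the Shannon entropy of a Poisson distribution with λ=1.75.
1.6284 nats

We have X ~ Poisson(λ=1.75).

The Shannon entropy measures the uncertainty or information content of the distribution.

For a Poisson distribution with λ=1.75:
H(X) = 1.6284 nats

(In bits, this would be 2.3493 bits.)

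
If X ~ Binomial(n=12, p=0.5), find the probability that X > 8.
0.072998

We have X ~ Binomial(n=12, p=0.5).

P(X > 8) = 1 - P(X ≤ 8)
                = 1 - F(8)
                = 1 - 0.927002
                = 0.072998

So there's approximately a 7.3% chance that X exceeds 8.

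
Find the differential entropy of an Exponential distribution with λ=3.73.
-0.3164 nats

We have X ~ Exponential(λ=3.73).

The differential entropy measures the uncertainty or information content of the distribution.

For an Exponential distribution with λ=3.73:
h(X) = -0.3164 nats

(In bits, this would be -0.4565 bits.)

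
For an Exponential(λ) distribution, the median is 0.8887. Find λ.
λ = 0.7800

For X ~ Exponential(λ), the CDF is F(x) = 1 - e^(-λx).
The median m satisfies F(m) = 0.5:
1 - e^(-λm) = 0.5
e^(-λm) = 0.5
λm = ln(2)
m = ln(2) / λ

Given m = 0.8887:
λ = ln(2) / 0.8887 = 0.693147 / 0.8887 = 0.7800

Verification: ln(2) / 0.7800 = 0.8887 ✓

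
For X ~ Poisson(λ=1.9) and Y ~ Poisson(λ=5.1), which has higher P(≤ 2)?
X has higher probability (P(X ≤ 2) = 0.7037 > P(Y ≤ 2) = 0.1165)

Compute P(≤ 2) for each distribution:

X ~ Poisson(λ=1.9):
P(X ≤ 2) = 0.7037

Y ~ Poisson(λ=5.1):
P(Y ≤ 2) = 0.1165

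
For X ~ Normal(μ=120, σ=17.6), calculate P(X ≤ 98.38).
0.109647

We have X ~ Normal(μ=120, σ=17.6).

The CDF gives us P(X ≤ k).

Using the CDF:
P(X ≤ 98.38) = 0.109647

This means there's approximately a 11.0% chance that X is at most 98.38.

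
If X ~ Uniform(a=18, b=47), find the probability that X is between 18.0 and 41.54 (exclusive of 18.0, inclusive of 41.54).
0.811724

We have X ~ Uniform(a=18, b=47).

To find P(18.0 < X ≤ 41.54), we use:
P(18.0 < X ≤ 41.54) = P(X ≤ 41.54) - P(X ≤ 18.0)
                 = F(41.54) - F(18.0)
                 = 0.811724 - 0.000000
                 = 0.811724

So there's approximately a 81.2% chance that X falls in this range.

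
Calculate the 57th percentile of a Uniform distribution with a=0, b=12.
6.8400

We have X ~ Uniform(a=0, b=12).

We want to find x such that P(X ≤ x) = 0.57.

This is the 57th percentile, which means 57% of values fall below this point.

Using the inverse CDF (quantile function):
x = F⁻¹(0.57) = 6.8400

Verification: P(X ≤ 6.8400) = 0.57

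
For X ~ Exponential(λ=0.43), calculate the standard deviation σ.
2.3256

We have X ~ Exponential(λ=0.43).

For an Exponential distribution with λ=0.43:
σ = √Var(X) = 2.3256

The standard deviation is the square root of the variance.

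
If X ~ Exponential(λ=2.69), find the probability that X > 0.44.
0.306175

We have X ~ Exponential(λ=2.69).

P(X > 0.44) = 1 - P(X ≤ 0.44)
                = 1 - F(0.44)
                = 1 - 0.693825
                = 0.306175

So there's approximately a 30.6% chance that X exceeds 0.44.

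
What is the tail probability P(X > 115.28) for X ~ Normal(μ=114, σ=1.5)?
0.196737

We have X ~ Normal(μ=114, σ=1.5).

P(X > 115.28) = 1 - P(X ≤ 115.28)
                = 1 - F(115.28)
                = 1 - 0.803263
                = 0.196737

So there's approximately a 19.7% chance that X exceeds 115.28.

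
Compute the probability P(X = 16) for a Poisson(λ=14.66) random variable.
0.093490

We have X ~ Poisson(λ=14.66).

For a Poisson distribution, the PMF gives us the probability of each outcome.

Using the PMF formula:
P(X = 16) = 0.093490

Rounded to 4 decimal places: 0.0935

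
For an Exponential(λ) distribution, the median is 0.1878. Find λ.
λ = 3.6909

For X ~ Exponential(λ), the CDF is F(x) = 1 - e^(-λx).
The median m satisfies F(m) = 0.5:
1 - e^(-λm) = 0.5
e^(-λm) = 0.5
λm = ln(2)
m = ln(2) / λ

Given m = 0.1878:
λ = ln(2) / 0.1878 = 0.693147 / 0.1878 = 3.6909

Verification: ln(2) / 3.6909 = 0.1878 ✓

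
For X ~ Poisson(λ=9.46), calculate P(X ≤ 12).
0.839789

We have X ~ Poisson(λ=9.46).

The CDF gives us P(X ≤ k).

Using the CDF:
P(X ≤ 12) = 0.839789

This means there's approximately a 84.0% chance that X is at most 12.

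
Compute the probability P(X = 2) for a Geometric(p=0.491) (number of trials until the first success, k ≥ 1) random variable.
0.249919

We have X ~ Geometric(p=0.491) (number of trials until the first success, k ≥ 1).

For a Geometric distribution, the PMF gives us the probability of each outcome.

Using the PMF formula:
P(X = 2) = 0.249919

Rounded to 4 decimal places: 0.2499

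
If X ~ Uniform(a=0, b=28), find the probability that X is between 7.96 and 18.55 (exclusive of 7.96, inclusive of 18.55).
0.378214

We have X ~ Uniform(a=0, b=28).

To find P(7.96 < X ≤ 18.55), we use:
P(7.96 < X ≤ 18.55) = P(X ≤ 18.55) - P(X ≤ 7.96)
                 = F(18.55) - F(7.96)
                 = 0.662500 - 0.284286
                 = 0.378214

So there's approximately a 37.8% chance that X falls in this range.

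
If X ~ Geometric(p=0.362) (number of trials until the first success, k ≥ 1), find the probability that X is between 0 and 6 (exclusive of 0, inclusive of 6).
0.932559

We have X ~ Geometric(p=0.362) (number of trials until the first success, k ≥ 1).

To find P(0 < X ≤ 6), we use:
P(0 < X ≤ 6) = P(X ≤ 6) - P(X ≤ 0)
                 = F(6) - F(0)
                 = 0.932559 - 0.000000
                 = 0.932559

So there's approximately a 93.3% chance that X falls in this range.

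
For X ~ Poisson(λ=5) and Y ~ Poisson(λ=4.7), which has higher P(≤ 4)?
Y has higher probability (P(Y ≤ 4) = 0.4946 > P(X ≤ 4) = 0.4405)

Compute P(≤ 4) for each distribution:

X ~ Poisson(λ=5):
P(X ≤ 4) = 0.4405

Y ~ Poisson(λ=4.7):
P(Y ≤ 4) = 0.4946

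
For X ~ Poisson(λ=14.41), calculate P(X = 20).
0.033804

We have X ~ Poisson(λ=14.41).

For a Poisson distribution, the PMF gives us the probability of each outcome.

Using the PMF formula:
P(X = 20) = 0.033804

Rounded to 4 decimal places: 0.0338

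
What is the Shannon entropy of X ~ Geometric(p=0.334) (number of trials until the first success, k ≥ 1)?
1.9071 nats

We have X ~ Geometric(p=0.334) (number of trials until the first success, k ≥ 1).

The Shannon entropy measures the uncertainty or information content of the distribution.

For a Geometric distribution with p=0.334 (number of trials until the first success, k ≥ 1):
H(X) = 1.9071 nats

(In bits, this would be 2.7514 bits.)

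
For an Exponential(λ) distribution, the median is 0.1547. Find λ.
λ = 4.4806

For X ~ Exponential(λ), the CDF is F(x) = 1 - e^(-λx).
The median m satisfies F(m) = 0.5:
1 - e^(-λm) = 0.5
e^(-λm) = 0.5
λm = ln(2)
m = ln(2) / λ

Given m = 0.1547:
λ = ln(2) / 0.1547 = 0.693147 / 0.1547 = 4.4806

Verification: ln(2) / 4.4806 = 0.1547 ✓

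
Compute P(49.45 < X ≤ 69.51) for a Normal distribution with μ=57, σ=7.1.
0.817158

We have X ~ Normal(μ=57, σ=7.1).

To find P(49.45 < X ≤ 69.51), we use:
P(49.45 < X ≤ 69.51) = P(X ≤ 69.51) - P(X ≤ 49.45)
                 = F(69.51) - F(49.45)
                 = 0.960963 - 0.143805
                 = 0.817158

So there's approximately a 81.7% chance that X falls in this range.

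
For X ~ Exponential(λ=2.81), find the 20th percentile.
0.0794

We have X ~ Exponential(λ=2.81).

We want to find x such that P(X ≤ x) = 0.2.

This is the 20th percentile, which means 20% of values fall below this point.

Using the inverse CDF (quantile function):
x = F⁻¹(0.2) = 0.0794

Verification: P(X ≤ 0.0794) = 0.2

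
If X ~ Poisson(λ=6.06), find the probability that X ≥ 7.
0.403334

We have X ~ Poisson(λ=6.06).

For discrete distributions, P(X ≥ 7) = 1 - P(X ≤ 6).

P(X ≤ 6) = 0.596666
P(X ≥ 7) = 1 - 0.596666 = 0.403334

So there's approximately a 40.3% chance that X is at least 7.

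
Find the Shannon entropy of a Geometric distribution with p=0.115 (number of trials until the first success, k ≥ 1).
3.1030 nats

We have X ~ Geometric(p=0.115) (number of trials until the first success, k ≥ 1).

The Shannon entropy measures the uncertainty or information content of the distribution.

For a Geometric distribution with p=0.115 (number of trials until the first success, k ≥ 1):
H(X) = 3.1030 nats

(In bits, this would be 4.4767 bits.)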